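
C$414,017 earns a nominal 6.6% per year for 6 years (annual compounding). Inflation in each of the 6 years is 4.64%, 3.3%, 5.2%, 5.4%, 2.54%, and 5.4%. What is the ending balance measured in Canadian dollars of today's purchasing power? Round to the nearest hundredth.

C$469,000.25

Nominal value at maturity: C$414,017 × (1 + 6.6%)^6 ≈ C$607,521.15.
Price-level factor over 6 years: 1.0464 × 1.033 × 1.052 × 1.054 × 1.0254 × 1.054 ≈ 1.2953535724.
The maturity value deflated by that factor is the answer in today's purchasing power.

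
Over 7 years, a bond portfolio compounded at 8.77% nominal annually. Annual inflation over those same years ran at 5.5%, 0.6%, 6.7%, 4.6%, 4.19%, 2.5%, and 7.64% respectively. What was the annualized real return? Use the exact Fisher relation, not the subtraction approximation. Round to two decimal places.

4.08%

Cumulative inflation factor: 1.055 × 1.006 × 1.067 × 1.046 × 1.0419 × 1.025 × 1.0764 ≈ 1.36166.
Nominal growth factor: 1.80121. Real growth factor = 1.80121 / 1.36166 ≈ 1.32280.
Annualized: 1.32280^(1/7) − 1 ≈ 0.04077.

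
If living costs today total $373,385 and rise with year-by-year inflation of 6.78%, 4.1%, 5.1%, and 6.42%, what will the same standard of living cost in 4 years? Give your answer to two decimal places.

$464,219.61

Cumulative price-level factor: 1.0678 × 1.041 × 1.051 × 1.0642 ≈ 1.2432733275.
The nominal amount required is $373,385 scaled up by that factor.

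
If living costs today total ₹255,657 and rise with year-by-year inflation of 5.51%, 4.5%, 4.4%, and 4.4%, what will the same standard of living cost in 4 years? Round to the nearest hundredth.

Cumulative price-level factor: 1.0551 × 1.045 × 1.044 × 1.044 ≈ 1.2017410899.
The nominal amount required is ₹255,657 scaled up by that factor.

₹307,233.52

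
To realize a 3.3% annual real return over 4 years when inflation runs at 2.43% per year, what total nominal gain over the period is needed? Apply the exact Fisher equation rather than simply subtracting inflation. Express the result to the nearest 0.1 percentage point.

Required annual nominal rate: (1+3.3%)(1+2.43%) − 1 = 5.81019%.
Cumulative over 4 years: (1 + 0.0581019)^4 − 1 ≈ 0.25346.

25.3%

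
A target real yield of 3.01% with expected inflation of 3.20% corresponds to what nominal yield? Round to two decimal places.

6.31%

By the Fisher equation, 1 + r_nom = (1 + 3.01%)(1 + 3.20%) = 1.0301 × 1.0320 = 1.0630632.
So r_nom = 6.30632%.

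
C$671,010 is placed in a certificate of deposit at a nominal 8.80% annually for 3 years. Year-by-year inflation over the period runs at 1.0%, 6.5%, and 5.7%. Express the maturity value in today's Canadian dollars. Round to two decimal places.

Nominal value at maturity: C$671,010 × (1 + 8.80%)^3 ≈ C$864,202.82.
Price-level factor over 3 years: 1.010 × 1.065 × 1.057 = 1.13696205.
Dividing the nominal maturity value by the price-level factor gives the value in today's money.

C$760,098.21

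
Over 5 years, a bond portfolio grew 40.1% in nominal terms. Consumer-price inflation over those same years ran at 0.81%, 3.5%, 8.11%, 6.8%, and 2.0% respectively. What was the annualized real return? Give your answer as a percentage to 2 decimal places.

2.66%

Cumulative inflation factor: 1.0081 × 1.035 × 1.0811 × 1.068 × 1.020 ≈ 1.22880.
Nominal growth factor: 1.40100. Real growth factor = 1.40100 / 1.22880 ≈ 1.14014.
Annualized: 1.14014^(1/5) − 1 ≈ 0.02658.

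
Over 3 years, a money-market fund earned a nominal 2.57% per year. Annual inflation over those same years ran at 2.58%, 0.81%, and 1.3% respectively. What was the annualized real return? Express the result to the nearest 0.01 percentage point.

0.99%

Cumulative inflation factor: 1.0258 × 1.0081 × 1.013 ≈ 1.04755.
Nominal growth factor: 1.07910. Real growth factor = 1.07910 / 1.04755 ≈ 1.03011.
Annualized: 1.03011^(1/3) − 1 ≈ 0.00994.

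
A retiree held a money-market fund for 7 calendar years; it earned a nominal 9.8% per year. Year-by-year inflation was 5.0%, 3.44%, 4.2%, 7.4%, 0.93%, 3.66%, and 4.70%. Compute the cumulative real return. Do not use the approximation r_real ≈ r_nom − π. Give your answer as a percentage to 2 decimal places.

44.51%

Cumulative inflation factor: 1.050 × 1.0344 × 1.042 × 1.074 × 1.0093 × 1.0366 × 1.0470 ≈ 1.33146.
Nominal growth factor: 1.92405. Real growth factor = 1.92405 / 1.33146 ≈ 1.44507.
Total real return ≈ 44.5068%.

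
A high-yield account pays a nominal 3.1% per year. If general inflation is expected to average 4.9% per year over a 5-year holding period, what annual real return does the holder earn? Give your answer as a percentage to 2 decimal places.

With constant rates the annual real return is the same each year: (1+3.1%)/(1+4.9%) − 1 = -0.01716.

-1.72%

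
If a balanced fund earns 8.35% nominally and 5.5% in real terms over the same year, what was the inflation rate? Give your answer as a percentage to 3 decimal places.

2.701%

From (1+r_nom) = (1+r_real)(1+π), we get 1+π = (1 + 8.35%)/(1 + 5.5%) = 1.0835/1.055 ≈ 1.02701.
So π ≈ 2.7014%.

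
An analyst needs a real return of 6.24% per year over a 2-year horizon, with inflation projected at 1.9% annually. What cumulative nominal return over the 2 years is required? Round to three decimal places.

Required annual nominal rate: (1+6.24%)(1+1.9%) − 1 = 8.25856%.
Cumulative over 2 years: (1 + 0.0825856)^2 − 1 ≈ 0.17199.

17.199%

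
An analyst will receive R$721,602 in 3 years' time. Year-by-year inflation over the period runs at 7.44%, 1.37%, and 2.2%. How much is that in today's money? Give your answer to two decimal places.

Price-level factor over 3 years: 1.0744 × 1.0137 × 1.022 ≈ 1.1130799042.
Purchasing power today: R$721,602 divided by that factor.

R$648,293.08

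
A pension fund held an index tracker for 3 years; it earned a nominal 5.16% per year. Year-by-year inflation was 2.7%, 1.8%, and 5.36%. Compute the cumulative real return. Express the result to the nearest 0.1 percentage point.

Cumulative inflation factor: 1.027 × 1.018 × 1.0536 ≈ 1.10152.
Nominal growth factor: 1.16293. Real growth factor = 1.16293 / 1.10152 ≈ 1.05574.
Total real return ≈ 5.5742%.

5.6%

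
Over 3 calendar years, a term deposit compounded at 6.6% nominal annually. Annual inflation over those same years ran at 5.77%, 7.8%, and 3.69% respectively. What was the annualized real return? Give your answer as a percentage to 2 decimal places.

0.81%

Cumulative inflation factor: 1.0577 × 1.078 × 1.0369 ≈ 1.18227.
Nominal growth factor: 1.21136. Real growth factor = 1.21136 / 1.18227 ≈ 1.02460.
Annualized: 1.02460^(1/3) − 1 ≈ 0.00813.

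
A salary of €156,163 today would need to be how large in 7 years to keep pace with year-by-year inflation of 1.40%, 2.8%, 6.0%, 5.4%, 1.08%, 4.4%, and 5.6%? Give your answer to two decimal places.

€202,668.07

Cumulative price-level factor: 1.0140 × 1.028 × 1.060 × 1.054 × 1.0108 × 1.044 × 1.056 ≈ 1.2977982850.
Multiplying €156,163 by the price-level factor gives the future nominal sum.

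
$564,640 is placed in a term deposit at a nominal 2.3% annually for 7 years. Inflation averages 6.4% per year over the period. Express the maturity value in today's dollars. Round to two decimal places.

$428,854.21

Nominal value at maturity: $564,640 × (1 + 2.3%)^7 ≈ $662,065.68.
Price-level factor over 7 years: (1 + 6.4%)^7 ≈ 1.5438012766.
The maturity value deflated by that factor is the answer in today's purchasing power.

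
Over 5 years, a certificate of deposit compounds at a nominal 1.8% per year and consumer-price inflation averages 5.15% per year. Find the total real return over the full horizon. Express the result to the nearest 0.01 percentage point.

The annual real rate is (1+1.8%)/(1+5.15%) − 1 = -3.1859%.
Compounded over 5 years: (1 + -0.031859)^5 − 1 ≈ -0.14946.

-14.95%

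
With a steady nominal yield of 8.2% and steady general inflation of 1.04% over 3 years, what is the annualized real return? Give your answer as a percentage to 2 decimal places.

With constant rates the annual real return is the same each year: (1+8.2%)/(1+1.04%) − 1 = 0.07086.

7.09%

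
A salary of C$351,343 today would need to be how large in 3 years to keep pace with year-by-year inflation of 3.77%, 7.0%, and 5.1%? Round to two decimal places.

Cumulative price-level factor: 1.0377 × 1.070 × 1.051 = 1.166966289.
The nominal amount required is C$351,343 scaled up by that factor.

C$410,005.44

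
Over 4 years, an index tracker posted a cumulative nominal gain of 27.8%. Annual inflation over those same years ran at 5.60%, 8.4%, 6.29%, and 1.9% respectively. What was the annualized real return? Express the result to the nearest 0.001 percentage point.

0.761%

Cumulative inflation factor: 1.0560 × 1.084 × 1.0629 × 1.019 ≈ 1.23982.
Nominal growth factor: 1.27800. Real growth factor = 1.27800 / 1.23982 ≈ 1.03079.
Annualized: 1.03079^(1/4) − 1 ≈ 0.00761.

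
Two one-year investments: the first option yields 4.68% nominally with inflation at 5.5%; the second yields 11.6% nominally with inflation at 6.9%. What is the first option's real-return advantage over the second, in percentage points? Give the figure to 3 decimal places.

-5.174

The first option real return: 1.0468/1.055 − 1 = -0.7773%.
The second real return: 1.116/1.069 − 1 = 4.3966%.
Difference: -0.7773 − 4.3966 = -5.1739 pp.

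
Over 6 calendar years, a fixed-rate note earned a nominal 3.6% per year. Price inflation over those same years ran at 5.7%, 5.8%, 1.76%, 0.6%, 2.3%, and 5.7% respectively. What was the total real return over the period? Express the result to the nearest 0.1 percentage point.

Cumulative inflation factor: 1.057 × 1.058 × 1.0176 × 1.006 × 1.023 × 1.057 ≈ 1.23790.
Nominal growth factor: 1.23640. Real growth factor = 1.23640 / 1.23790 ≈ 0.99879.
Total real return ≈ -0.1215%.

-0.1%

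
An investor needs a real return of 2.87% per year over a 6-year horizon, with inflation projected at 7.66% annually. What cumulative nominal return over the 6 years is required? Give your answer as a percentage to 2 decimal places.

84.53%

Required annual nominal rate: (1+2.87%)(1+7.66%) − 1 = 10.749842%.
Cumulative over 6 years: (1 + 0.10749842)^6 − 1 ≈ 0.84526.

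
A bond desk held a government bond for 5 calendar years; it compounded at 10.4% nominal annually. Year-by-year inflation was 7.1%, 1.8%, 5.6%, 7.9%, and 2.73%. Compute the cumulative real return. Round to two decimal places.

Cumulative inflation factor: 1.071 × 1.018 × 1.056 × 1.079 × 1.0273 ≈ 1.27620.
Nominal growth factor: 1.64001. Real growth factor = 1.64001 / 1.27620 ≈ 1.28507.
Total real return ≈ 28.5066%.

28.51%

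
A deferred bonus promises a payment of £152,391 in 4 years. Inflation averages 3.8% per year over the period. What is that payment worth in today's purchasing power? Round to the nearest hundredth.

£131,271.34

Price-level factor over 4 years: (1 + 3.8%)^4 ≈ 1.1608855731.
Purchasing power today: £152,391 divided by that factor.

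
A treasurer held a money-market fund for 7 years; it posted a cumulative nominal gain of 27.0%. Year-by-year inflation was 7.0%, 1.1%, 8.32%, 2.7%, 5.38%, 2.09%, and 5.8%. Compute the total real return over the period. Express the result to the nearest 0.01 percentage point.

Cumulative inflation factor: 1.070 × 1.011 × 1.0832 × 1.027 × 1.0538 × 1.0209 × 1.058 ≈ 1.36975.
Nominal growth factor: 1.27000. Real growth factor = 1.27000 / 1.36975 ≈ 0.92718.
Total real return ≈ -7.2823%.

-7.28%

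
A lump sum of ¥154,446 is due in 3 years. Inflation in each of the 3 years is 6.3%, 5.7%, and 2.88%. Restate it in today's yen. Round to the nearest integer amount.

Price-level factor over 3 years: 1.063 × 1.057 × 1.0288 = 1.1559504208.
Purchasing power today: ¥154,446 divided by that factor.

¥133,610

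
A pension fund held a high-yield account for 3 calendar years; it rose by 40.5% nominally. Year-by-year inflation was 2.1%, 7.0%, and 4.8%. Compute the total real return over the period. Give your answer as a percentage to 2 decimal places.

22.72%

Cumulative inflation factor: 1.021 × 1.070 × 1.048 ≈ 1.14491.
Nominal growth factor: 1.40500. Real growth factor = 1.40500 / 1.14491 ≈ 1.22717.
Total real return ≈ 22.7172%.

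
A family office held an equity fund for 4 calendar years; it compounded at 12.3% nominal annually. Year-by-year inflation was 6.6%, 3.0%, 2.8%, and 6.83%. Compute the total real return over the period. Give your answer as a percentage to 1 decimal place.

31.9%

Cumulative inflation factor: 1.066 × 1.030 × 1.028 × 1.0683 ≈ 1.20582.
Nominal growth factor: 1.59045. Real growth factor = 1.59045 / 1.20582 ≈ 1.31898.
Total real return ≈ 31.8980%.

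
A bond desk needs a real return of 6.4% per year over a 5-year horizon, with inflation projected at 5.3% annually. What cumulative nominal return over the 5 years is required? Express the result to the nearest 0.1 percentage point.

76.5%

Required annual nominal rate: (1+6.4%)(1+5.3%) − 1 = 12.0392%.
Cumulative over 5 years: (1 + 0.120392)^5 − 1 ≈ 0.76543.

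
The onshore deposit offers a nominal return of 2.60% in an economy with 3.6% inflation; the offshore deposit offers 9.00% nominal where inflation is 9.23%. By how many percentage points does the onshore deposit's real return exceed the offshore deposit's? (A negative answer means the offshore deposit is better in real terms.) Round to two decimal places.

The onshore deposit real return: 1.0260/1.036 − 1 = -0.965%.
The offshore deposit real return: 1.0900/1.0923 − 1 = -0.211%.
Difference: -0.965 − (-0.211) = -0.754 pp.

-0.75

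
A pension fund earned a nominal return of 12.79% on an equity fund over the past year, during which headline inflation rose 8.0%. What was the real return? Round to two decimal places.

Real return via the Fisher equation: (1 + 12.79%)/(1 + 8.0%) − 1 = 1.1279/1.080 − 1 ≈ 0.04435.

4.44%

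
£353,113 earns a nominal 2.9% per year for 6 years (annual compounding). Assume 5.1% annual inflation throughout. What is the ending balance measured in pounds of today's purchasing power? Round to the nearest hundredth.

£311,020.96

Nominal value at maturity: £353,113 × (1 + 2.9%)^6 ≈ £419,185.21.
Price-level factor over 6 years: (1 + 5.1%)^6 ≈ 1.3477715858.
The maturity value deflated by that factor is the answer in today's purchasing power.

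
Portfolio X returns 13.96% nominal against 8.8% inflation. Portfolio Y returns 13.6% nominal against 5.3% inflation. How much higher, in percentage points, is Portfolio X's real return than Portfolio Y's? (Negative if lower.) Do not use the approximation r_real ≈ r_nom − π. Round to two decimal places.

Portfolio X real return: 1.1396/1.088 − 1 = 4.743%.
Portfolio Y real return: 1.136/1.053 − 1 = 7.882%.
Difference: 4.743 − 7.882 = -3.139 pp.

-3.14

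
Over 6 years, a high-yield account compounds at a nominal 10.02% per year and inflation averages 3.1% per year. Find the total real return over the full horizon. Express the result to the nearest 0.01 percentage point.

47.67%

The annual real rate is (1+10.02%)/(1+3.1%) − 1 = 6.7119%.
Compounded over 6 years: (1 + 0.067119)^6 − 1 ≈ 0.47665.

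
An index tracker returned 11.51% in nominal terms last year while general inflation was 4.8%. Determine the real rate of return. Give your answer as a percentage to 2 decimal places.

6.40%

Real return via the Fisher equation: (1 + 11.51%)/(1 + 4.8%) − 1 = 1.1151/1.048 − 1 ≈ 0.06403.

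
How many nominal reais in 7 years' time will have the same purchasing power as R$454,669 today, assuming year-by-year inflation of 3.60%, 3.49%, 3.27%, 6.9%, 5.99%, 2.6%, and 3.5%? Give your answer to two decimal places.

Cumulative price-level factor: 1.0360 × 1.0349 × 1.0327 × 1.069 × 1.0599 × 1.026 × 1.035 ≈ 1.3321791350.
Multiplying R$454,669 by the price-level factor gives the future nominal sum.

R$605,700.56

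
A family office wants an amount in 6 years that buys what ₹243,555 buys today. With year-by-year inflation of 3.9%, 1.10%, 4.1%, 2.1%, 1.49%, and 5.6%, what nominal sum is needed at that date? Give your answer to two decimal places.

Cumulative price-level factor: 1.039 × 1.0110 × 1.041 × 1.021 × 1.0149 × 1.056 ≈ 1.1965486068.
The nominal amount required is ₹243,555 scaled up by that factor.

₹291,425.40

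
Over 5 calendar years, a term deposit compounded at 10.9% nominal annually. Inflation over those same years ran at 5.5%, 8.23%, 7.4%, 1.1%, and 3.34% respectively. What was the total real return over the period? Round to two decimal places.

Cumulative inflation factor: 1.055 × 1.0823 × 1.074 × 1.011 × 1.0334 ≈ 1.28122.
Nominal growth factor: 1.67748. Real growth factor = 1.67748 / 1.28122 ≈ 1.30928.
Total real return ≈ 30.9284%.

30.93%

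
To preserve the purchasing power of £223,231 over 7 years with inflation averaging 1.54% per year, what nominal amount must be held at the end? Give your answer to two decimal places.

Cumulative price-level factor: (1+1.54%)^7 ≈ 1.1129101761.
Multiplying £223,231 by the price-level factor gives the future nominal sum.

£248,436.05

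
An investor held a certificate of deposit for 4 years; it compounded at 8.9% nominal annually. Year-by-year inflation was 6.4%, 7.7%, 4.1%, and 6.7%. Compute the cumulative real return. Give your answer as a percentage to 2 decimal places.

10.49%

Cumulative inflation factor: 1.064 × 1.077 × 1.041 × 1.067 ≈ 1.27284.
Nominal growth factor: 1.40641. Real growth factor = 1.40641 / 1.27284 ≈ 1.10494.
Total real return ≈ 10.4941%.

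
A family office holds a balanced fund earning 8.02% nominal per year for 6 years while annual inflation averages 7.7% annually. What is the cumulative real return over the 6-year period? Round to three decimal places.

1.796%

The annual real rate is (1+8.02%)/(1+7.7%) − 1 = 0.2971%.
Compounded over 6 years: (1 + 0.002971)^6 − 1 ≈ 0.01796.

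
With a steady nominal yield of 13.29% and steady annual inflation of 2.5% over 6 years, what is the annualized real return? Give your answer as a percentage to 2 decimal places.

10.53%

With constant rates the annual real return is the same each year: (1+13.29%)/(1+2.5%) − 1 = 0.10527.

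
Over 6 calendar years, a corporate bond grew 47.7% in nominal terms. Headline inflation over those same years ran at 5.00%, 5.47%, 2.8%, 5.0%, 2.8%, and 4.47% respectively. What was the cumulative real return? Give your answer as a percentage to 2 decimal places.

15.05%

Cumulative inflation factor: 1.0500 × 1.0547 × 1.028 × 1.050 × 1.028 × 1.0447 ≈ 1.28376.
Nominal growth factor: 1.47700. Real growth factor = 1.47700 / 1.28376 ≈ 1.15052.
Total real return ≈ 15.0523%.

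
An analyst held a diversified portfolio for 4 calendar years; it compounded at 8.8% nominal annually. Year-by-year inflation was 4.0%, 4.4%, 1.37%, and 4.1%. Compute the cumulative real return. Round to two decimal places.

22.30%

Cumulative inflation factor: 1.040 × 1.044 × 1.0137 × 1.041 ≈ 1.14576.
Nominal growth factor: 1.40125. Real growth factor = 1.40125 / 1.14576 ≈ 1.22299.
Total real return ≈ 22.2986%.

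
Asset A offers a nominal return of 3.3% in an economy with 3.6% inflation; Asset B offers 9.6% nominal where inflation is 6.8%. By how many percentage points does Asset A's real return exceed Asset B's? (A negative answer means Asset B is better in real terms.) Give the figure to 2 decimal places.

-2.91

Asset A real return: 1.033/1.036 − 1 = -0.290%.
Asset B real return: 1.096/1.068 − 1 = 2.622%.
Difference: -0.290 − 2.622 = -2.912 pp.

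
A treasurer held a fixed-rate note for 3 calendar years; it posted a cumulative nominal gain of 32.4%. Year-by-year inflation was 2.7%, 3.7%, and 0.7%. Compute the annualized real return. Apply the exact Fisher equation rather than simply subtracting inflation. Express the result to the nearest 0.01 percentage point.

Cumulative inflation factor: 1.027 × 1.037 × 1.007 ≈ 1.07245.
Nominal growth factor: 1.32400. Real growth factor = 1.32400 / 1.07245 ≈ 1.23455.
Annualized: 1.23455^(1/3) − 1 ≈ 0.07276.

7.28%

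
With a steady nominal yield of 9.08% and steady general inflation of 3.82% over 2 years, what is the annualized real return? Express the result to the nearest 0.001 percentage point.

5.066%

With constant rates the annual real return is the same each year: (1+9.08%)/(1+3.82%) − 1 = 0.05066.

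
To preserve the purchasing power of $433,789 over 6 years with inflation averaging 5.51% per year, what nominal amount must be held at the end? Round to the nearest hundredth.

Cumulative price-level factor: (1+5.51%)^6 ≈ 1.3796271686.
Multiplying $433,789 by the price-level factor gives the future nominal sum.

$598,467.09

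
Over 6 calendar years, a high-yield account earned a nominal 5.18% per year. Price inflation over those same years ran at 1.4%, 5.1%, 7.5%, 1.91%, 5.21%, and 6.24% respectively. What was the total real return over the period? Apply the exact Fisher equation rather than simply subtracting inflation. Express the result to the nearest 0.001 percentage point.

Cumulative inflation factor: 1.014 × 1.051 × 1.075 × 1.0191 × 1.0521 × 1.0624 ≈ 1.30500.
Nominal growth factor: 1.35394. Real growth factor = 1.35394 / 1.30500 ≈ 1.03750.
Total real return ≈ 3.7500%.

3.750%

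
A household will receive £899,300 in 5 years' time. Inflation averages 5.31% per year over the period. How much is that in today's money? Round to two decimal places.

Price-level factor over 5 years: (1 + 5.31%)^5 ≈ 1.2952334861.
Purchasing power today: £899,300 divided by that factor.

£694,314.97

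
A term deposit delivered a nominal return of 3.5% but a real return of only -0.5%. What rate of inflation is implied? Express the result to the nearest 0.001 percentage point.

From (1+r_nom) = (1+r_real)(1+π), we get 1+π = (1 + 3.5%)/(1 − 0.5%) = 1.035/0.995 ≈ 1.04020.
So π ≈ 4.0201%.

4.020%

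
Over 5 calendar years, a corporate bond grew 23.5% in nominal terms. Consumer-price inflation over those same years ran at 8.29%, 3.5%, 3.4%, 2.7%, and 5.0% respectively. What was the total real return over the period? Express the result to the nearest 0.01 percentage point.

Cumulative inflation factor: 1.0829 × 1.035 × 1.034 × 1.027 × 1.050 ≈ 1.24971.
Nominal growth factor: 1.23500. Real growth factor = 1.23500 / 1.24971 ≈ 0.98823.
Total real return ≈ -1.1770%.

-1.18%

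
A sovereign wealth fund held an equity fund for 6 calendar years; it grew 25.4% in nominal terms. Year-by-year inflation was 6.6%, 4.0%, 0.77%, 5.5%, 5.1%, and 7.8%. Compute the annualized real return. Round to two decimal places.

-1.04%

Cumulative inflation factor: 1.066 × 1.040 × 1.0077 × 1.055 × 1.051 × 1.078 ≈ 1.33535.
Nominal growth factor: 1.25400. Real growth factor = 1.25400 / 1.33535 ≈ 0.93908.
Annualized: 0.93908^(1/6) − 1 ≈ -0.01042.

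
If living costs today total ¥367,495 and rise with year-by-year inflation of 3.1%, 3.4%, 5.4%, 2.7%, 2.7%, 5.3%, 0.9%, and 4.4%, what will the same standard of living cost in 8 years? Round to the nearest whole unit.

Cumulative price-level factor: 1.031 × 1.034 × 1.054 × 1.027 × 1.027 × 1.053 × 1.009 × 1.044 ≈ 1.3145609836.
The nominal amount required is ¥367,495 scaled up by that factor.

¥483,095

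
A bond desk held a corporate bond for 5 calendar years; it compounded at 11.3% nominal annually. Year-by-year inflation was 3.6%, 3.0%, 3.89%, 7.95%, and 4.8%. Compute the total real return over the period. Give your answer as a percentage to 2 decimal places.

36.18%

Cumulative inflation factor: 1.036 × 1.030 × 1.0389 × 1.0795 × 1.048 ≈ 1.25416.
Nominal growth factor: 1.70795. Real growth factor = 1.70795 / 1.25416 ≈ 1.36182.
Total real return ≈ 36.1825%.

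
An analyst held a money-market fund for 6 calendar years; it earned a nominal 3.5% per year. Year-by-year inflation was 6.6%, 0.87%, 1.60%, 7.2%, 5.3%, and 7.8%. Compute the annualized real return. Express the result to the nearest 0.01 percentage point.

Cumulative inflation factor: 1.066 × 1.0087 × 1.0160 × 1.072 × 1.053 × 1.078 ≈ 1.32940.
Nominal growth factor: 1.22926. Real growth factor = 1.22926 / 1.32940 ≈ 0.92467.
Annualized: 0.92467^(1/6) − 1 ≈ -0.01297.

-1.30%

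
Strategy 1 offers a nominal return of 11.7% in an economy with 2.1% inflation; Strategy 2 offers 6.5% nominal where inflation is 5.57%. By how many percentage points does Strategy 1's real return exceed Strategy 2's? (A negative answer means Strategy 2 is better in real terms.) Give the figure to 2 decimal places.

Strategy 1 real return: 1.117/1.021 − 1 = 9.403%.
Strategy 2 real return: 1.065/1.0557 − 1 = 0.881%.
Difference: 9.403 − 0.881 = 8.522 pp.

8.52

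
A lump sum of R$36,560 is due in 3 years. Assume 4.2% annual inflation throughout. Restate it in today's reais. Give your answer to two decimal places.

R$32,314.92

Price-level factor over 3 years: (1 + 4.2%)^3 = 1.131366088.
Purchasing power today: R$36,560 divided by that factor.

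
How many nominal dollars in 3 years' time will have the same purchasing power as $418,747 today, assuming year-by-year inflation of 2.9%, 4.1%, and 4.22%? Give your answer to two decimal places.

$467,486.29

Cumulative price-level factor: 1.029 × 1.041 × 1.0422 = 1.1163931758.
Multiplying $418,747 by the price-level factor gives the future nominal sum.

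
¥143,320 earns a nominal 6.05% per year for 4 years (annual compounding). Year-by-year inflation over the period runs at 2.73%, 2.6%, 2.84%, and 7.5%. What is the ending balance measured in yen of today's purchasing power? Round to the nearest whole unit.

¥155,573

Nominal value at maturity: ¥143,320 × (1 + 6.05%)^4 ≈ ¥181,280.
Price-level factor over 4 years: 1.0273 × 1.026 × 1.0284 × 1.075 ≈ 1.1652394542.
Dividing the nominal maturity value by the price-level factor gives the value in today's money.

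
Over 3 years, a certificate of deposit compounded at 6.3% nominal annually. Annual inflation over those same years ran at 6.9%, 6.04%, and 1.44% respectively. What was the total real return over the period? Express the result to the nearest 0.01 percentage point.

4.46%

Cumulative inflation factor: 1.069 × 1.0604 × 1.0144 ≈ 1.14989.
Nominal growth factor: 1.20116. Real growth factor = 1.20116 / 1.14989 ≈ 1.04458.
Total real return ≈ 4.4583%.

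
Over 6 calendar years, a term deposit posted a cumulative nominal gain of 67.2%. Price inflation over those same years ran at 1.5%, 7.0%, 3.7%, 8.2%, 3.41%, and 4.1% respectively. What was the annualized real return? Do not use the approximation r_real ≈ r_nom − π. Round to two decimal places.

4.13%

Cumulative inflation factor: 1.015 × 1.070 × 1.037 × 1.082 × 1.0341 × 1.041 ≈ 1.31180.
Nominal growth factor: 1.67200. Real growth factor = 1.67200 / 1.31180 ≈ 1.27458.
Annualized: 1.27458^(1/6) − 1 ≈ 0.04126.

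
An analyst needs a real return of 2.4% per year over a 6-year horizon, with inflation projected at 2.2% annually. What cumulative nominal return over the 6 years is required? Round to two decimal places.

31.37%

Required annual nominal rate: (1+2.4%)(1+2.2%) − 1 = 4.6528%.
Cumulative over 6 years: (1 + 0.046528)^6 − 1 ≈ 0.31373.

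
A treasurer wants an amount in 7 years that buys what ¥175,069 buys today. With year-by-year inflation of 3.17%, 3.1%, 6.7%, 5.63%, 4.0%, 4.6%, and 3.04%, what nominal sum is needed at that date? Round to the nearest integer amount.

Cumulative price-level factor: 1.0317 × 1.031 × 1.067 × 1.0563 × 1.040 × 1.046 × 1.0304 ≈ 1.3438000994.
The nominal amount required is ¥175,069 scaled up by that factor.

¥235,258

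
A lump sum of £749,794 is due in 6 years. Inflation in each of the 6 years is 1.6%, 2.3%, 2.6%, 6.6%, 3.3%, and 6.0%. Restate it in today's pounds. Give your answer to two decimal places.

Price-level factor over 6 years: 1.016 × 1.023 × 1.026 × 1.066 × 1.033 × 1.060 ≈ 1.2447441501.
Purchasing power today: £749,794 divided by that factor.

£602,367.96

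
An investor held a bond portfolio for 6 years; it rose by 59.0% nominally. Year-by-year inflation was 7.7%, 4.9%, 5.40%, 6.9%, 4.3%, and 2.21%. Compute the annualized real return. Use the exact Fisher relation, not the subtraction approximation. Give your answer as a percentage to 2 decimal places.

2.68%

Cumulative inflation factor: 1.077 × 1.049 × 1.0540 × 1.069 × 1.043 × 1.0221 ≈ 1.35702.
Nominal growth factor: 1.59000. Real growth factor = 1.59000 / 1.35702 ≈ 1.17168.
Annualized: 1.17168^(1/6) − 1 ≈ 0.02676.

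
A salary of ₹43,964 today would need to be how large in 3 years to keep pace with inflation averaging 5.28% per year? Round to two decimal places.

₹51,302.06

Cumulative price-level factor: (1+5.28%)^3 ≈ 1.1669107180.
The nominal amount required is ₹43,964 scaled up by that factor.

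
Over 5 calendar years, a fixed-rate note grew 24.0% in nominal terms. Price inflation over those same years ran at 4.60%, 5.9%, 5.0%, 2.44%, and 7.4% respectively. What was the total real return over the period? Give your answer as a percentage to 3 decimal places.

Cumulative inflation factor: 1.0460 × 1.059 × 1.050 × 1.0244 × 1.074 ≈ 1.27965.
Nominal growth factor: 1.24000. Real growth factor = 1.24000 / 1.27965 ≈ 0.96902.
Total real return ≈ -3.0984%.

-3.098%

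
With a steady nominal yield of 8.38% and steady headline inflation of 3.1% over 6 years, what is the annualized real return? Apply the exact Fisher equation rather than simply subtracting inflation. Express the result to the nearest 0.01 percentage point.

5.12%

With constant rates the annual real return is the same each year: (1+8.38%)/(1+3.1%) − 1 = 0.05121.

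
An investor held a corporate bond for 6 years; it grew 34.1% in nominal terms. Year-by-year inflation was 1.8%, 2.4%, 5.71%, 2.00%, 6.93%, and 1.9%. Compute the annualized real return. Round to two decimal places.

Cumulative inflation factor: 1.018 × 1.024 × 1.0571 × 1.0200 × 1.0693 × 1.019 ≈ 1.22472.
Nominal growth factor: 1.34100. Real growth factor = 1.34100 / 1.22472 ≈ 1.09494.
Annualized: 1.09494^(1/6) − 1 ≈ 0.01523.

1.52%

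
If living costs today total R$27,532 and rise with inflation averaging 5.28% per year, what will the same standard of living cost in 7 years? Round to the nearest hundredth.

R$39,469.25

Cumulative price-level factor: (1+5.28%)^7 ≈ 1.4335773606.
The nominal amount required is R$27,532 scaled up by that factor.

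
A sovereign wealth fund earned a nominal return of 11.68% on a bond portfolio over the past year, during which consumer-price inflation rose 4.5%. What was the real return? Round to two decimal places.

6.87%

Real return via the Fisher equation: (1 + 11.68%)/(1 + 4.5%) − 1 = 1.1168/1.045 − 1 ≈ 0.06871.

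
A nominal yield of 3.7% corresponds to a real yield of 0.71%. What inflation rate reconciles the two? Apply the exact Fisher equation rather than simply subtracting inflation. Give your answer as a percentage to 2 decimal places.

From (1+r_nom) = (1+r_real)(1+π), we get 1+π = (1 + 3.7%)/(1 + 0.71%) = 1.037/1.0071 ≈ 1.02969.
So π ≈ 2.9689%.

2.97%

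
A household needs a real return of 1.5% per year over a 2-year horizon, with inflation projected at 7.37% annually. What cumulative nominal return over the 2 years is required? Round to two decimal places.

18.77%

Required annual nominal rate: (1+1.5%)(1+7.37%) − 1 = 8.98055%.
Cumulative over 2 years: (1 + 0.0898055)^2 − 1 ≈ 0.18768.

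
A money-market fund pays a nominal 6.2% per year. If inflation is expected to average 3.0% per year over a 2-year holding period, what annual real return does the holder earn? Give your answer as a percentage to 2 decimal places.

With constant rates the annual real return is the same each year: (1+6.2%)/(1+3.0%) − 1 = 0.03107.

3.11%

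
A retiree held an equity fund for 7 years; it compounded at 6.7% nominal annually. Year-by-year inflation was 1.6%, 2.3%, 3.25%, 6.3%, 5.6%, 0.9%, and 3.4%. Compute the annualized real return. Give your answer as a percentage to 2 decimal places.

3.27%

Cumulative inflation factor: 1.016 × 1.023 × 1.0325 × 1.063 × 1.056 × 1.009 × 1.034 ≈ 1.25681.
Nominal growth factor: 1.57453. Real growth factor = 1.57453 / 1.25681 ≈ 1.25280.
Annualized: 1.25280^(1/7) − 1 ≈ 0.03272.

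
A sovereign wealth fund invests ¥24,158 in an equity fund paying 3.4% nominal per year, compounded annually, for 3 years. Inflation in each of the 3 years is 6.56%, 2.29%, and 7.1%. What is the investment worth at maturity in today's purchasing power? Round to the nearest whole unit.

¥22,877

Nominal value at maturity: ¥24,158 × (1 + 3.4%)^3 ≈ ¥26,707.
Price-level factor over 3 years: 1.0656 × 1.0229 × 1.071 ≈ 1.1673923990.
The maturity value deflated by that factor is the answer in today's purchasing power.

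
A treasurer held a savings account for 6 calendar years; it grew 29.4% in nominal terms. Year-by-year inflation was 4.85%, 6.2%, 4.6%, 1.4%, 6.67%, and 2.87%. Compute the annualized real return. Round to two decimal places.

-0.03%

Cumulative inflation factor: 1.0485 × 1.062 × 1.046 × 1.014 × 1.0667 × 1.0287 ≈ 1.29597.
Nominal growth factor: 1.29400. Real growth factor = 1.29400 / 1.29597 ≈ 0.99848.
Annualized: 0.99848^(1/6) − 1 ≈ -0.00025.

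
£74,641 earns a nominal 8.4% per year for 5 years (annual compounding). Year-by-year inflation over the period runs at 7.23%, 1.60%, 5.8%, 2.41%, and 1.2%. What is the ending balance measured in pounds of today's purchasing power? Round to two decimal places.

Nominal value at maturity: £74,641 × (1 + 8.4%)^5 ≈ £111,718.18.
Price-level factor over 5 years: 1.0723 × 1.0160 × 1.058 × 1.0241 × 1.012 ≈ 1.1945891345.
The maturity value deflated by that factor is the answer in today's purchasing power.

£93,520.17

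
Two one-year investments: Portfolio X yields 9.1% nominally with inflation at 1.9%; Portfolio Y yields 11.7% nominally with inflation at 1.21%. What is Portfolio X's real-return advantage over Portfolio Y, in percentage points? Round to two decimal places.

Portfolio X real return: 1.091/1.019 − 1 = 7.066%.
Portfolio Y real return: 1.117/1.0121 − 1 = 10.365%.
Difference: 7.066 − 10.365 = -3.299 pp.

-3.30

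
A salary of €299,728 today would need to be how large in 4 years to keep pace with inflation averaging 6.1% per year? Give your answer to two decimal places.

Cumulative price-level factor: (1+6.1%)^4 ≈ 1.2672477698.
The nominal amount required is €299,728 scaled up by that factor.

€379,829.64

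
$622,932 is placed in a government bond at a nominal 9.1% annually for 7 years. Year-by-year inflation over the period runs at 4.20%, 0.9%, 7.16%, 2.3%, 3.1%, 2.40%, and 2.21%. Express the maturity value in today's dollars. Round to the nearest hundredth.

Nominal value at maturity: $622,932 × (1 + 9.1%)^7 ≈ $1,146,077.26.
Price-level factor over 7 years: 1.0420 × 1.009 × 1.0716 × 1.023 × 1.031 × 1.0240 × 1.0221 ≈ 1.2437103087.
The maturity value deflated by that factor is the answer in today's purchasing power.

$921,498.56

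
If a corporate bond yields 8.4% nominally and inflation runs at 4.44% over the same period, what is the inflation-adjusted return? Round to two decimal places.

Real return via the Fisher equation: (1 + 8.4%)/(1 + 4.44%) − 1 = 1.084/1.0444 − 1 ≈ 0.03792.

3.79%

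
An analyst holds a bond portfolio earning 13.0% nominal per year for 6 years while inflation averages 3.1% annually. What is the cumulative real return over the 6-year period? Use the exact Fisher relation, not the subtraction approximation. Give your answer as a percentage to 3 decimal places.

The annual real rate is (1+13.0%)/(1+3.1%) − 1 = 9.6023%.
Compounded over 6 years: (1 + 0.096023)^6 − 1 ≈ 0.73348.

73.348%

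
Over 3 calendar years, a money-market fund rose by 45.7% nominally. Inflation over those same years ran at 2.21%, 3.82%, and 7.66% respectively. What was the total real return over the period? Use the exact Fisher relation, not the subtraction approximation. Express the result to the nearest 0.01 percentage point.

Cumulative inflation factor: 1.0221 × 1.0382 × 1.0766 ≈ 1.14243.
Nominal growth factor: 1.45700. Real growth factor = 1.45700 / 1.14243 ≈ 1.27535.
Total real return ≈ 27.5354%.

27.54%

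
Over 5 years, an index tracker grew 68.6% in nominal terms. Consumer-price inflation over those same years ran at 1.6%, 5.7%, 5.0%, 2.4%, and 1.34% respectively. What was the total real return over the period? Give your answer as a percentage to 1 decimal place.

44.1%

Cumulative inflation factor: 1.016 × 1.057 × 1.050 × 1.024 × 1.0134 ≈ 1.17014.
Nominal growth factor: 1.68600. Real growth factor = 1.68600 / 1.17014 ≈ 1.44085.
Total real return ≈ 44.0850%.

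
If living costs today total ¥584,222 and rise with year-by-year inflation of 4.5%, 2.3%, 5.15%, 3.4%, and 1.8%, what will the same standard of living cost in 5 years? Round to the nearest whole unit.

Cumulative price-level factor: 1.045 × 1.023 × 1.0515 × 1.034 × 1.018 ≈ 1.1832309415.
The nominal amount required is ¥584,222 scaled up by that factor.

¥691,270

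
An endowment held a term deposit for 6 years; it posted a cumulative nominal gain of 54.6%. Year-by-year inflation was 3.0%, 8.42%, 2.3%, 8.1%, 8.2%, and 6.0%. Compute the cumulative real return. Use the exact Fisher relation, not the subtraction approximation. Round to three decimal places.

Cumulative inflation factor: 1.030 × 1.0842 × 1.023 × 1.081 × 1.082 × 1.060 ≈ 1.41638.
Nominal growth factor: 1.54600. Real growth factor = 1.54600 / 1.41638 ≈ 1.09151.
Total real return ≈ 9.1512%.

9.151%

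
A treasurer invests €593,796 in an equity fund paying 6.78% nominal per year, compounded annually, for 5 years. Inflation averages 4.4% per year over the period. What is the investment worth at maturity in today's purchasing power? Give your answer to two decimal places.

Nominal value at maturity: €593,796 × (1 + 6.78%)^5 ≈ €824,302.94.
Price-level factor over 5 years: (1 + 4.4%)^5 ≈ 1.2402307454.
Dividing the nominal maturity value by the price-level factor gives the value in today's money.

€664,636.76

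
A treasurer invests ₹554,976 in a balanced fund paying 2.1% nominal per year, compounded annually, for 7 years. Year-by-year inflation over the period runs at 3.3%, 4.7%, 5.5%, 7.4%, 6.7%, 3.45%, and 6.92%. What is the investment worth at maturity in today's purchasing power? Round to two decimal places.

Nominal value at maturity: ₹554,976 × (1 + 2.1%)^7 ≈ ₹641,880.82.
Price-level factor over 7 years: 1.033 × 1.047 × 1.055 × 1.074 × 1.067 × 1.0345 × 1.0692 ≈ 1.4462974108.
Dividing the nominal maturity value by the price-level factor gives the value in today's money.

₹443,809.70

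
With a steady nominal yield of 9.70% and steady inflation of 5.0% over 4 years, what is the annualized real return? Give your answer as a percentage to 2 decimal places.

4.48%

With constant rates the annual real return is the same each year: (1+9.70%)/(1+5.0%) − 1 = 0.04476.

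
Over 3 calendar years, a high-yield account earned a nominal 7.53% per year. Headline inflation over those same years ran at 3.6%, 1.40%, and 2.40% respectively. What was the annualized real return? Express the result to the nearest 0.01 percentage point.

Cumulative inflation factor: 1.036 × 1.0140 × 1.0240 ≈ 1.07572.
Nominal growth factor: 1.24334. Real growth factor = 1.24334 / 1.07572 ≈ 1.15582.
Annualized: 1.15582^(1/3) − 1 ≈ 0.04945.

4.95%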